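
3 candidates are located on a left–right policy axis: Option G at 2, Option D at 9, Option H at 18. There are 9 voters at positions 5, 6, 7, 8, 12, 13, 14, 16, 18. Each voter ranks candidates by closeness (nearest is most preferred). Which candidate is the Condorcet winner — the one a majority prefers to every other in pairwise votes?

With single-peaked preferences on a line, the Condorcet winner is the candidate closest to the median voter.
The median voter (position 12) is closest to Option D at 9.
Check: Option D vs Option G — voters closer to Option D: 8 of 9.

Option D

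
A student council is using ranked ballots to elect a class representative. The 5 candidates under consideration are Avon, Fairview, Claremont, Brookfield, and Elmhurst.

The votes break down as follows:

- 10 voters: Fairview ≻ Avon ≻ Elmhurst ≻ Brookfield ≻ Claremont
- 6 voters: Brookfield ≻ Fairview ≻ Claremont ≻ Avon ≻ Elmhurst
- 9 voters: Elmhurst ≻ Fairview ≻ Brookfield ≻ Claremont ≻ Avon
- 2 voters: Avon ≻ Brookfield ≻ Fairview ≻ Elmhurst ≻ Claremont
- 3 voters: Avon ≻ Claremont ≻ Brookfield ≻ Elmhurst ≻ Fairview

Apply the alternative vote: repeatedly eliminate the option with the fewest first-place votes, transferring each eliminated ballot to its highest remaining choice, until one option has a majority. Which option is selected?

Fairview

Round 1: Fairview 10, Elmhurst 9, Brookfield 6, Avon 5, Claremont 0. Claremont has the fewest and is eliminated.
Round 2: Fairview 10, Elmhurst 9, Brookfield 6, Avon 5. Avon has the fewest and is eliminated.
Round 3: Brookfield 11, Fairview 10, Elmhurst 9. Elmhurst has the fewest and is eliminated.
Round 4: Fairview 19, Brookfield 11. Fairview has a majority.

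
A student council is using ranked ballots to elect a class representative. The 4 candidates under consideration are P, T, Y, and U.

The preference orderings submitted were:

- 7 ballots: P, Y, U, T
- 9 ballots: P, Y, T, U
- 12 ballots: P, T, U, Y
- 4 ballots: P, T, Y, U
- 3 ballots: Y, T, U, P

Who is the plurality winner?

P

First-place vote totals:
  P: 32
  T: 0
  Y: 3
  U: 0
P has the most first-place votes.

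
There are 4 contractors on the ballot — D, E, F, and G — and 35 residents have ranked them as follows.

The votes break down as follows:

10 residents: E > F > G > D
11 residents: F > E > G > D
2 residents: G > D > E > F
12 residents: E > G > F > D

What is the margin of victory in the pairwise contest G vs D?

Ballots ranking G above D: 10+11+2+12 = 35.
Ballots ranking D above G: 0.
G wins 35–0, a margin of 35.

35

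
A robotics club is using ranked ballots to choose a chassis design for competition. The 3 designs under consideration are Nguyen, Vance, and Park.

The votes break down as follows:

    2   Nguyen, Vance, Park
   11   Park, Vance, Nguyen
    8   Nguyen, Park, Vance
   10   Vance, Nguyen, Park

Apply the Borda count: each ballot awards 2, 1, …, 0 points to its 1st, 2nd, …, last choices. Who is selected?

Borda scores:
  Nguyen: 2·2 + 11·0 + 8·2 + 10·1 = 30
  Vance: 2·1 + 11·1 + 8·0 + 10·2 = 33
  Park: 2·0 + 11·2 + 8·1 + 10·0 = 30
Vance has the highest total.

Vance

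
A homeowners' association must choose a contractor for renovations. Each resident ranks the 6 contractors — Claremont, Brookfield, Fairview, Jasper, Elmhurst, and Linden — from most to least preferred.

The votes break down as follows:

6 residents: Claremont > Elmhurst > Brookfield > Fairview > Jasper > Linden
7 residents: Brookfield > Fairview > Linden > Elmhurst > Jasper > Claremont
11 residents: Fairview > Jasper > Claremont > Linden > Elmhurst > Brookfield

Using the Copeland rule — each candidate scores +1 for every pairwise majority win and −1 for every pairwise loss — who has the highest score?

Fairview

Pairwise results:
  Claremont vs Brookfield: Claremont wins 17–7.
  Claremont vs Fairview: Fairview wins 18–6.
  Claremont vs Jasper: Jasper wins 18–6.
  Claremont vs Elmhurst: Claremont wins 17–7.
  Claremont vs Linden: Claremont wins 17–7.
  Brookfield vs Fairview: Brookfield wins 13–11.
  Brookfield vs Jasper: Brookfield wins 13–11.
  Brookfield vs Elmhurst: Elmhurst wins 17–7.
  Brookfield vs Linden: Brookfield wins 13–11.
  Fairview vs Jasper: Fairview wins 24–0.
  Fairview vs Elmhurst: Fairview wins 18–6.
  Fairview vs Linden: Fairview wins 24–0.
  Jasper vs Elmhurst: Elmhurst wins 13–11.
  Jasper vs Linden: Jasper wins 17–7.
  Elmhurst vs Linden: Linden wins 18–6.
Copeland scores (wins − losses):
  Claremont: 3 − 2 = 1
  Brookfield: 3 − 2 = 1
  Fairview: 4 − 1 = 3
  Jasper: 2 − 3 = -1
  Elmhurst: 2 − 3 = -1
  Linden: 1 − 4 = -3
Fairview has the best Copeland score.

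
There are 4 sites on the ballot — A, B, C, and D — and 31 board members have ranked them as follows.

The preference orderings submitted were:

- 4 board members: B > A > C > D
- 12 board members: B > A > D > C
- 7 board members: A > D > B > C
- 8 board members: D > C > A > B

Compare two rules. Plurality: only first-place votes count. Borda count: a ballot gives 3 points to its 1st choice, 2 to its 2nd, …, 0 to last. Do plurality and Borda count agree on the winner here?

Plurality first-place counts: A 7, B 16, C 0, D 8 → B.
Borda totals: A 61, B 55, C 20, D 50 → A.
The two rules disagree: plurality picks B, Borda picks A.

No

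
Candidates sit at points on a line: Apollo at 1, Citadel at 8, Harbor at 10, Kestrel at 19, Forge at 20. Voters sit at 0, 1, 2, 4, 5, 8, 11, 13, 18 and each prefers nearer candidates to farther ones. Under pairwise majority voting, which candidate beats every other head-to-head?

With single-peaked preferences on a line, the Condorcet winner is the candidate closest to the median voter.
The median voter (position 5) is closest to Citadel at 8.
Check: Citadel vs Forge — voters closer to Citadel: 8 of 9.

Citadel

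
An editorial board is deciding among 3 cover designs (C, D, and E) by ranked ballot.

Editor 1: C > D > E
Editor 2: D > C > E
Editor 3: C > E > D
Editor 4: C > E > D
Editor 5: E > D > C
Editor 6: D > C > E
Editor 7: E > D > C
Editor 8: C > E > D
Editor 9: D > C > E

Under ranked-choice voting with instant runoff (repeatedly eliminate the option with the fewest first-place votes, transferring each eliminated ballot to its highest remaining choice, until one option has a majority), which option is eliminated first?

E

Round 1: C 4, D 3, E 2. E has the fewest and is eliminated.
Round 2: D 5, C 4. D has a majority.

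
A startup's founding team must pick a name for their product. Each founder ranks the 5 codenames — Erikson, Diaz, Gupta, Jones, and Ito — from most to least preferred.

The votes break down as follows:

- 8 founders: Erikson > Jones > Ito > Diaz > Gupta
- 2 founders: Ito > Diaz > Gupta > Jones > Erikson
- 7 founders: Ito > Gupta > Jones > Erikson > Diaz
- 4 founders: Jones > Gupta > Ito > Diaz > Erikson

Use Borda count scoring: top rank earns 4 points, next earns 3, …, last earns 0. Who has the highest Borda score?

Ito

Borda scores:
  Erikson: 8·4 + 2·0 + 7·1 + 4·0 = 39
  Diaz: 8·1 + 2·3 + 7·0 + 4·1 = 18
  Gupta: 8·0 + 2·2 + 7·3 + 4·3 = 37
  Jones: 8·3 + 2·1 + 7·2 + 4·4 = 56
  Ito: 8·2 + 2·4 + 7·4 + 4·2 = 60
Ito has the highest total.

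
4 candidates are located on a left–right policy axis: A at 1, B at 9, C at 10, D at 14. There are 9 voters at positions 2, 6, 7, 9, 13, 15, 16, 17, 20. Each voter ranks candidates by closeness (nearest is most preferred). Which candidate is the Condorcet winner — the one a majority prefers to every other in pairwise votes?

D

With single-peaked preferences on a line, the Condorcet winner is the candidate closest to the median voter.
The median voter (position 13) is closest to D at 14.
Check: D vs C — voters closer to D: 5 of 9.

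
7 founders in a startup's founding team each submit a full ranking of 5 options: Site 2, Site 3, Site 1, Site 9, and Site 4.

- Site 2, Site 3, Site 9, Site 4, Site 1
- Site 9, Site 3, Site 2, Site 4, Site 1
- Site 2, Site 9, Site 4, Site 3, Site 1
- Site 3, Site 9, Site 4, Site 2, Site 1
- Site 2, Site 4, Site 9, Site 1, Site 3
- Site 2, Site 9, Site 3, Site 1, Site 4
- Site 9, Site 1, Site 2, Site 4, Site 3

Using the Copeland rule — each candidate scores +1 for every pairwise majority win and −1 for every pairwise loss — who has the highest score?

Pairwise results:
  Site 2 vs Site 3: Site 2 wins 5–2.
  Site 2 vs Site 1: Site 2 wins 6–1.
  Site 2 vs Site 9: Site 2 wins 4–3.
  Site 2 vs Site 4: Site 2 wins 6–1.
  Site 3 vs Site 1: Site 3 wins 5–2.
  Site 3 vs Site 9: Site 9 wins 5–2.
  Site 3 vs Site 4: Site 3 wins 4–3.
  Site 1 vs Site 9: Site 9 wins 7–0.
  Site 1 vs Site 4: Site 4 wins 5–2.
  Site 9 vs Site 4: Site 9 wins 6–1.
Copeland scores (wins − losses):
  Site 2: 4 − 0 = 4
  Site 3: 2 − 2 = 0
  Site 1: 0 − 4 = -4
  Site 9: 3 − 1 = 2
  Site 4: 1 − 3 = -2
Site 2 has the best Copeland score.

Site 2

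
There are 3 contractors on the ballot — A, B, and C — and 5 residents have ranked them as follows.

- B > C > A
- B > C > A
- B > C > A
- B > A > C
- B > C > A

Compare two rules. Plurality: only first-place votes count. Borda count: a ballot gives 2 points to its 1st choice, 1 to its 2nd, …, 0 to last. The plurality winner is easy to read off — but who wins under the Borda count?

B

Plurality first-place counts: A 0, B 5, C 0 → B.
Borda totals: A 1, B 10, C 4 → B.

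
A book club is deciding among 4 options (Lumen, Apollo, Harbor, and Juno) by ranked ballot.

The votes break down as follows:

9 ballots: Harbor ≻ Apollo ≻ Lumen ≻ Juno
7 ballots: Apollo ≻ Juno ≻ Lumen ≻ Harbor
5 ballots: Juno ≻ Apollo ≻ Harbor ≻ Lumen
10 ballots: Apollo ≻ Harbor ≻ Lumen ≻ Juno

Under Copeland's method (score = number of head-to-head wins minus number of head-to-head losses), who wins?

Apollo

Pairwise results:
  Lumen vs Apollo: Apollo wins 31–0.
  Lumen vs Harbor: Harbor wins 24–7.
  Lumen vs Juno: Lumen wins 19–12.
  Apollo vs Harbor: Apollo wins 22–9.
  Apollo vs Juno: Apollo wins 26–5.
  Harbor vs Juno: Harbor wins 19–12.
Copeland scores (wins − losses):
  Lumen: 1 − 2 = -1
  Apollo: 3 − 0 = 3
  Harbor: 2 − 1 = 1
  Juno: 0 − 3 = -3
Apollo has the best Copeland score.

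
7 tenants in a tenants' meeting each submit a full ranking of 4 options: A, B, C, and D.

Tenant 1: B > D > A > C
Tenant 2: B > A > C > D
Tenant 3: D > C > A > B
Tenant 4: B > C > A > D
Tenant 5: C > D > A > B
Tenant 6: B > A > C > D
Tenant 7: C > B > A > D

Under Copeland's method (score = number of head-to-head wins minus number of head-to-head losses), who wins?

Pairwise results:
  A vs B: B wins 5–2.
  A vs C: C wins 4–3.
  A vs D: A wins 4–3.
  B vs C: B wins 4–3.
  B vs D: B wins 5–2.
  C vs D: C wins 5–2.
Copeland scores (wins − losses):
  A: 1 − 2 = -1
  B: 3 − 0 = 3
  C: 2 − 1 = 1
  D: 0 − 3 = -3
B has the best Copeland score.

B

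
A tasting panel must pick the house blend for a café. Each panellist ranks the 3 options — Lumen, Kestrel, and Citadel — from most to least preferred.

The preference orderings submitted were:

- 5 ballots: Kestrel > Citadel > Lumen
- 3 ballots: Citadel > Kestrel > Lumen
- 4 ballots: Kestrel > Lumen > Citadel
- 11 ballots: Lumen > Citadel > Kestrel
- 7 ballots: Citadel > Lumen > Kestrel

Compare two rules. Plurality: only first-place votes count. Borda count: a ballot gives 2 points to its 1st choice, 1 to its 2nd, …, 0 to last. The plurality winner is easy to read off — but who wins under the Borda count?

Plurality first-place counts: Lumen 11, Kestrel 9, Citadel 10 → Lumen.
Borda totals: Lumen 33, Kestrel 21, Citadel 36 → Citadel.

Citadel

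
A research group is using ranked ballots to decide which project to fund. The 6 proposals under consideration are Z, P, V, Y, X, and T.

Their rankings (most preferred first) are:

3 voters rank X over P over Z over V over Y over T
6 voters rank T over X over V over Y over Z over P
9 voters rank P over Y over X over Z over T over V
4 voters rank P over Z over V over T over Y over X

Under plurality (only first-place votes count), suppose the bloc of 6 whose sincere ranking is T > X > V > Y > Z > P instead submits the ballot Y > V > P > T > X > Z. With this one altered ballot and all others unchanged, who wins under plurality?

P

First-place totals with the altered ballot: Z 0, P 13, V 0, Y 6, X 3, T 0.
The winner is unchanged: still P.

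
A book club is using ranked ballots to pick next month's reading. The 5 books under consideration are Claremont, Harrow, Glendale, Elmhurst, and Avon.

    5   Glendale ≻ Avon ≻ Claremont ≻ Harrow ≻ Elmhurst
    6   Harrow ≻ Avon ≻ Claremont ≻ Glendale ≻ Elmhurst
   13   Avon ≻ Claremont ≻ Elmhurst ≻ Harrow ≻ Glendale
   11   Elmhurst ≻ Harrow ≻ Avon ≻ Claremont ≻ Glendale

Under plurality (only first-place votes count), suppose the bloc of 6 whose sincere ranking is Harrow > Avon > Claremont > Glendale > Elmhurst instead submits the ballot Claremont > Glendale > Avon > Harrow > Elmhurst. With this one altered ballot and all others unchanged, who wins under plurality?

First-place totals with the altered ballot: Claremont 6, Harrow 0, Glendale 5, Elmhurst 11, Avon 13.
The winner is unchanged: still Avon.

Avon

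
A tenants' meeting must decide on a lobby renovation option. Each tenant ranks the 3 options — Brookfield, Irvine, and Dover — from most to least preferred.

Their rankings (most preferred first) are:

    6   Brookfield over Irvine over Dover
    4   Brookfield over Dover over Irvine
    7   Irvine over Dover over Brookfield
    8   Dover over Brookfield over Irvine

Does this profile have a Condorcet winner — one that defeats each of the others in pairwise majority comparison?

No

Head-to-head results (25 voters total):
Brookfield vs Irvine: Brookfield wins 18–7.
Brookfield vs Dover: Dover wins 15–10.
Irvine vs Dover: Irvine wins 13–12.
No candidate beats all others: Brookfield beats Irvine beats Dover beats Brookfield, a majority cycle.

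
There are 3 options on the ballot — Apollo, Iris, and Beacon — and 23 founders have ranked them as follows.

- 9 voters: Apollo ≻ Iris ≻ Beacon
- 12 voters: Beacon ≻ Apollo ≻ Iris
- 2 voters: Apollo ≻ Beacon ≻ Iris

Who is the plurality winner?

Beacon

First-place vote totals:
  Apollo: 11
  Iris: 0
  Beacon: 12
Beacon has the most first-place votes.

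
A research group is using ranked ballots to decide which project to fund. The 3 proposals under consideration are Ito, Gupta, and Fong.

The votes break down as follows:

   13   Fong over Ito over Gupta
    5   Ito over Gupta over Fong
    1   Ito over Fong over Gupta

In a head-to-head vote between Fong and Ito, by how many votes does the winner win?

Ballots ranking Fong above Ito: 13.
Ballots ranking Ito above Fong: 5+1 = 6.
Fong wins 13–6, a margin of 7.

7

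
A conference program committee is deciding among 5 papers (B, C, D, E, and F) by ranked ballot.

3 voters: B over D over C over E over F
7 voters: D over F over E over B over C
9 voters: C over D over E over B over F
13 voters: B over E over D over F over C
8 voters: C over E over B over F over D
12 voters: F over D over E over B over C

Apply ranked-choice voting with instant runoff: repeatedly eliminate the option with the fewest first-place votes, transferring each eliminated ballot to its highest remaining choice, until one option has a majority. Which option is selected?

F

Round 1: C 17, B 16, F 12, D 7, E 0. E has the fewest and is eliminated.
Round 2: C 17, B 16, F 12, D 7. D has the fewest and is eliminated.
Round 3: F 19, C 17, B 16. B has the fewest and is eliminated.
Round 4: F 32, C 20. F has a majority.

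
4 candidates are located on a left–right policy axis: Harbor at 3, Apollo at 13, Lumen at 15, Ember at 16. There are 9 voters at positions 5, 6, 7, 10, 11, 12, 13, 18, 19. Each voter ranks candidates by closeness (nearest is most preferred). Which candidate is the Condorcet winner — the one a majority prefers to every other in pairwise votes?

Apollo

With single-peaked preferences on a line, the Condorcet winner is the candidate closest to the median voter.
The median voter (position 11) is closest to Apollo at 13.
Check: Apollo vs Harbor — voters closer to Apollo: 6 of 9.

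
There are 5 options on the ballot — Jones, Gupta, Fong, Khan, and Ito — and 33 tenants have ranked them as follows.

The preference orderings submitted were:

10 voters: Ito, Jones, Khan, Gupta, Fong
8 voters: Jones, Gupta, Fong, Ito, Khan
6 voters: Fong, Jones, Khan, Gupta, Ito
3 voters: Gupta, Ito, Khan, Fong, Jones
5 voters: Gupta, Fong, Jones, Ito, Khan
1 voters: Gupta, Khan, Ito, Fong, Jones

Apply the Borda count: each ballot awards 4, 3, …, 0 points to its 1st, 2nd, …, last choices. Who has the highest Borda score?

Borda scores:
  Jones: 10·3 + 8·4 + 6·3 + 3·0 + 5·2 + 0 = 90
  Gupta: 10·1 + 8·3 + 6·1 + 3·4 + 5·4 + 4 = 76
  Fong: 10·0 + 8·2 + 6·4 + 3·1 + 5·3 + 1 = 59
  Khan: 10·2 + 8·0 + 6·2 + 3·2 + 5·0 + 3 = 41
  Ito: 10·4 + 8·1 + 6·0 + 3·3 + 5·1 + 2 = 64
Jones has the highest total.

Jones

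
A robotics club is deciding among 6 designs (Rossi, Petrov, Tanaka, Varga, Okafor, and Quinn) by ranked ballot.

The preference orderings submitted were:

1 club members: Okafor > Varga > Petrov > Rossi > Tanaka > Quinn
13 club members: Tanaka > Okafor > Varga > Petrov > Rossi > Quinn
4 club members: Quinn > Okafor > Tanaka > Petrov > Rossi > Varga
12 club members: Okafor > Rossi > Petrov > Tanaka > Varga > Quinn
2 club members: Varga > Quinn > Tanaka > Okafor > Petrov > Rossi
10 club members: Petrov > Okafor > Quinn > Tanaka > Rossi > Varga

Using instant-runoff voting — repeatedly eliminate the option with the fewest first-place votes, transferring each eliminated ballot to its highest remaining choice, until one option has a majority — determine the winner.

Okafor

Round 1: Tanaka 13, Okafor 13, Petrov 10, Quinn 4, Varga 2, Rossi 0. Rossi has the fewest and is eliminated.
Round 2: Tanaka 13, Okafor 13, Petrov 10, Quinn 4, Varga 2. Varga has the fewest and is eliminated.
Round 3: Tanaka 13, Okafor 13, Petrov 10, Quinn 6. Quinn has the fewest and is eliminated.
Round 4: Okafor 17, Tanaka 15, Petrov 10. Petrov has the fewest and is eliminated.
Round 5: Okafor 27, Tanaka 15. Okafor has a majority.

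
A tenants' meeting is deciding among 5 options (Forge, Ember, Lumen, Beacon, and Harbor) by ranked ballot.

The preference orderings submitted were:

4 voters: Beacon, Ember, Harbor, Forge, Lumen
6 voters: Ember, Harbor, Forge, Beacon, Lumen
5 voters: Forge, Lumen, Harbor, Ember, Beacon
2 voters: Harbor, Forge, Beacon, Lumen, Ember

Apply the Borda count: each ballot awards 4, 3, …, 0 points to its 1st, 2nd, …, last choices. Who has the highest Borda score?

Harbor

Borda scores:
  Forge: 4·1 + 6·2 + 5·4 + 2·3 = 42
  Ember: 4·3 + 6·4 + 5·1 + 2·0 = 41
  Lumen: 4·0 + 6·0 + 5·3 + 2·1 = 17
  Beacon: 4·4 + 6·1 + 5·0 + 2·2 = 26
  Harbor: 4·2 + 6·3 + 5·2 + 2·4 = 44
Harbor has the highest total.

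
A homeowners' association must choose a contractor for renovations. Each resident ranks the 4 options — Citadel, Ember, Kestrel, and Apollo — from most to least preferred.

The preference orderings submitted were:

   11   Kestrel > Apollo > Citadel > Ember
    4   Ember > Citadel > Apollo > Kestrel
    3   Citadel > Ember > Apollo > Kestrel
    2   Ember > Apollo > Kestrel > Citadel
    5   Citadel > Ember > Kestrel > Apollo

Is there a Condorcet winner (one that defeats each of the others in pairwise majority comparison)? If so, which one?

No Condorcet winner

Head-to-head results (25 voters total):
Citadel vs Ember: Citadel wins 19–6.
Citadel vs Kestrel: Kestrel wins 13–12.
Citadel vs Apollo: Apollo wins 13–12.
Ember vs Kestrel: Ember wins 14–11.
Ember vs Apollo: Ember wins 14–11.
Kestrel vs Apollo: Kestrel wins 16–9.
No candidate beats all others: Citadel beats Ember beats Kestrel beats Citadel, a majority cycle.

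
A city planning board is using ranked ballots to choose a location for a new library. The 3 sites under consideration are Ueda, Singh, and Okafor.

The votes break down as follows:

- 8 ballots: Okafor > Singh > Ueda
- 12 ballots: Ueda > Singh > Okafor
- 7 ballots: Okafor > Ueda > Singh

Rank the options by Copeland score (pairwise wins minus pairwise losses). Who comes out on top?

Pairwise results:
  Ueda vs Singh: Ueda wins 19–8.
  Ueda vs Okafor: Okafor wins 15–12.
  Singh vs Okafor: Okafor wins 15–12.
Copeland scores (wins − losses):
  Ueda: 1 − 1 = 0
  Singh: 0 − 2 = -2
  Okafor: 2 − 0 = 2
Okafor has the best Copeland score.

Okafor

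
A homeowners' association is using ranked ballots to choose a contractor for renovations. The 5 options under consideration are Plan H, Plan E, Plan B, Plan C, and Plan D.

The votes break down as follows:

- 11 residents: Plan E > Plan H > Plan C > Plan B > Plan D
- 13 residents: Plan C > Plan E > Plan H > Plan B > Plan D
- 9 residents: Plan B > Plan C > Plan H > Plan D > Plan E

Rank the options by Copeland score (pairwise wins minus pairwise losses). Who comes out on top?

Pairwise results:
  Plan H vs Plan E: Plan E wins 24–9.
  Plan H vs Plan B: Plan H wins 24–9.
  Plan H vs Plan C: Plan C wins 22–11.
  Plan H vs Plan D: Plan H wins 33–0.
  Plan E vs Plan B: Plan E wins 24–9.
  Plan E vs Plan C: Plan C wins 22–11.
  Plan E vs Plan D: Plan E wins 24–9.
  Plan B vs Plan C: Plan C wins 24–9.
  Plan B vs Plan D: Plan B wins 33–0.
  Plan C vs Plan D: Plan C wins 33–0.
Copeland scores (wins − losses):
  Plan H: 2 − 2 = 0
  Plan E: 3 − 1 = 2
  Plan B: 1 − 3 = -2
  Plan C: 4 − 0 = 4
  Plan D: 0 − 4 = -4
Plan C has the best Copeland score.

Plan C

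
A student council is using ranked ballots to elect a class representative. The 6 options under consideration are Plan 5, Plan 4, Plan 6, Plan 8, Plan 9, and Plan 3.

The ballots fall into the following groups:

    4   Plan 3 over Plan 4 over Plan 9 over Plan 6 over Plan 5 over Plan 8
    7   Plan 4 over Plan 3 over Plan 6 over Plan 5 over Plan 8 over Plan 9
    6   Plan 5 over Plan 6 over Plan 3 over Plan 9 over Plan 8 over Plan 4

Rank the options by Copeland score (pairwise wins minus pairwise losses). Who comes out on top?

Pairwise results:
  Plan 5 vs Plan 4: Plan 4 wins 11–6.
  Plan 5 vs Plan 6: Plan 6 wins 11–6.
  Plan 5 vs Plan 8: Plan 5 wins 17–0.
  Plan 5 vs Plan 9: Plan 5 wins 13–4.
  Plan 5 vs Plan 3: Plan 3 wins 11–6.
  Plan 4 vs Plan 6: Plan 4 wins 11–6.
  Plan 4 vs Plan 8: Plan 4 wins 11–6.
  Plan 4 vs Plan 9: Plan 4 wins 11–6.
  Plan 4 vs Plan 3: Plan 3 wins 10–7.
  Plan 6 vs Plan 8: Plan 6 wins 17–0.
  Plan 6 vs Plan 9: Plan 6 wins 13–4.
  Plan 6 vs Plan 3: Plan 3 wins 11–6.
  Plan 8 vs Plan 9: Plan 9 wins 10–7.
  Plan 8 vs Plan 3: Plan 3 wins 17–0.
  Plan 9 vs Plan 3: Plan 3 wins 17–0.
Copeland scores (wins − losses):
  Plan 5: 2 − 3 = -1
  Plan 4: 4 − 1 = 3
  Plan 6: 3 − 2 = 1
  Plan 8: 0 − 5 = -5
  Plan 9: 1 − 4 = -3
  Plan 3: 5 − 0 = 5
Plan 3 has the best Copeland score.

Plan 3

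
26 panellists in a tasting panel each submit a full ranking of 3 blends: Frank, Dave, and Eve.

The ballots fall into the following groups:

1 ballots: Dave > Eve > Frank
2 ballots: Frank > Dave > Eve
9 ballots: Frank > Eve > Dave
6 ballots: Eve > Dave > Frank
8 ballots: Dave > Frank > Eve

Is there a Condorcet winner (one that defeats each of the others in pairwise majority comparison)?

Head-to-head results (26 voters total):
Frank vs Dave: Dave wins 15–11.
Frank vs Eve: Frank wins 19–7.
Dave vs Eve: Eve wins 15–11.
No candidate beats all others: Frank beats Eve beats Dave beats Frank, a majority cycle.

No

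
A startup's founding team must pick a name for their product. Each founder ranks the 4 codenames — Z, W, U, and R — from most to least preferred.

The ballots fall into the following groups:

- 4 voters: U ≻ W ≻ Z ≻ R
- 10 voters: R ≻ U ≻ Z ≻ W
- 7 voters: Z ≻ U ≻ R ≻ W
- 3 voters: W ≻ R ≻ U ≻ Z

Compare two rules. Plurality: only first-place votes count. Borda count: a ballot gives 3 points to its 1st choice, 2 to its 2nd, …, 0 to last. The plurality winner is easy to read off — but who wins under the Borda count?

U

Plurality first-place counts: Z 7, W 3, U 4, R 10 → R.
Borda totals: Z 35, W 17, U 49, R 43 → U.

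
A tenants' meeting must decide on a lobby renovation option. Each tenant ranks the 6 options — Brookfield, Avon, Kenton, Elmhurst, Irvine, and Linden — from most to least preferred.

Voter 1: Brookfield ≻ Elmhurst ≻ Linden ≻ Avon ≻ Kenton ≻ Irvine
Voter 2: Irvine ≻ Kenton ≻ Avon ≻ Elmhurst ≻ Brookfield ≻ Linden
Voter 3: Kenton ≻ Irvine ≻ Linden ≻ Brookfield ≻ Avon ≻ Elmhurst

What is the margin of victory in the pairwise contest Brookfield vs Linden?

1

Ballots ranking Brookfield above Linden: 2.
Ballots ranking Linden above Brookfield: 1.
Brookfield wins 2–1, a margin of 1.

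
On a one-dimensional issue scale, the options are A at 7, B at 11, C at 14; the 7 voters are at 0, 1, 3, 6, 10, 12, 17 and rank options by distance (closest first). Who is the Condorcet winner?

A

With single-peaked preferences on a line, the Condorcet winner is the candidate closest to the median voter.
The median voter (position 6) is closest to A at 7.
Check: A vs C — voters closer to A: 5 of 7.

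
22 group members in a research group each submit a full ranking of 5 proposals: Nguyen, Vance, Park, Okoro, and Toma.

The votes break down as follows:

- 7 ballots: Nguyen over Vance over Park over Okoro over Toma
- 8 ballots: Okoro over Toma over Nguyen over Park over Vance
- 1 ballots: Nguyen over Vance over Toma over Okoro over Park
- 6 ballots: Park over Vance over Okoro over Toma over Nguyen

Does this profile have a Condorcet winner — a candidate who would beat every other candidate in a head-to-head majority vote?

No

Head-to-head results (22 voters total):
Nguyen vs Vance: Nguyen wins 16–6.
Nguyen vs Park: Nguyen wins 16–6.
Nguyen vs Okoro: Okoro wins 14–8.
Nguyen vs Toma: Toma wins 14–8.
Vance vs Park: Park wins 14–8.
Vance vs Okoro: Vance wins 14–8.
Vance vs Toma: Vance wins 14–8.
Park vs Okoro: Park wins 13–9.
Park vs Toma: Park wins 13–9.
Okoro vs Toma: Okoro wins 21–1.
No candidate beats all others: Nguyen beats Vance beats Okoro beats Nguyen, a majority cycle.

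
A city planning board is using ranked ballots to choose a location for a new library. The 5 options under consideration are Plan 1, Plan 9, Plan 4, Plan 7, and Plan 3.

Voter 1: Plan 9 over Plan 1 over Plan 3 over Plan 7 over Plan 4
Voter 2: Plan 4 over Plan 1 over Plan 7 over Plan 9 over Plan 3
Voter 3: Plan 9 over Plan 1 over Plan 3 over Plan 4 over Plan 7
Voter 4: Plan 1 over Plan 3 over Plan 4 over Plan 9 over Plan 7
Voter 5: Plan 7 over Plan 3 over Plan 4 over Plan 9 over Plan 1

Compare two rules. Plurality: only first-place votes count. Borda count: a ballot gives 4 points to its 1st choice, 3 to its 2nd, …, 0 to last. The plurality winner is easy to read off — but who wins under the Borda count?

Plurality first-place counts: Plan 1 1, Plan 9 2, Plan 4 1, Plan 7 1, Plan 3 0 → Plan 9.
Borda totals: Plan 1 13, Plan 9 11, Plan 4 9, Plan 7 7, Plan 3 10 → Plan 1.

Plan 1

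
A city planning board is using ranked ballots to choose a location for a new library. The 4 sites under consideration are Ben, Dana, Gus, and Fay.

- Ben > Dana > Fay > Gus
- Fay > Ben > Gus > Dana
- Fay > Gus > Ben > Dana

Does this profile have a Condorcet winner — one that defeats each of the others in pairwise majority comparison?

Head-to-head results (3 voters total):
Ben vs Dana: Ben wins 3–0.
Ben vs Gus: Ben wins 2–1.
Ben vs Fay: Fay wins 2–1.
Dana vs Gus: Gus wins 2–1.
Dana vs Fay: Fay wins 2–1.
Gus vs Fay: Fay wins 3–0.
Fay beats each rival — Ben (2–1), Dana (2–1), Gus (3–0) — so Fay is the Condorcet winner.

Yes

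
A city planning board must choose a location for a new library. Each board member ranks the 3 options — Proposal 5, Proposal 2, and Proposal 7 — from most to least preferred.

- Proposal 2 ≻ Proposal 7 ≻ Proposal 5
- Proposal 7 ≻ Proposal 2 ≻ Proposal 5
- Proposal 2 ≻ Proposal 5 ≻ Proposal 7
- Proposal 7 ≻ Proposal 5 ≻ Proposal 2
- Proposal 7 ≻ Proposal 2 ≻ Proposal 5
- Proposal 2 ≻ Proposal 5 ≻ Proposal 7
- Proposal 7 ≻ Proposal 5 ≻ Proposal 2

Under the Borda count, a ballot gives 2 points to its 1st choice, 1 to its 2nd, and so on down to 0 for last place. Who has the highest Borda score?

Borda scores:
  Proposal 5: 0 + 0 + 1 + 1 + 0 + 1 + 1 = 4
  Proposal 2: 2 + 1 + 2 + 0 + 1 + 2 + 0 = 8
  Proposal 7: 1 + 2 + 0 + 2 + 2 + 0 + 2 = 9
Proposal 7 has the highest total.

Proposal 7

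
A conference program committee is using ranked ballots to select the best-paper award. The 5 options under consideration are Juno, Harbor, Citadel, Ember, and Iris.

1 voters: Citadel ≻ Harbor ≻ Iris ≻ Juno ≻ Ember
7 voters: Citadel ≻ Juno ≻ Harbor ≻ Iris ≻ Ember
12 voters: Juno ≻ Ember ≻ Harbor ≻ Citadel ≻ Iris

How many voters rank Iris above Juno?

Ballots ranking Iris above Juno: 1.
Ballots ranking Juno above Iris: 7+12 = 19.
So 1 of 20 voters prefer Iris to Juno.

1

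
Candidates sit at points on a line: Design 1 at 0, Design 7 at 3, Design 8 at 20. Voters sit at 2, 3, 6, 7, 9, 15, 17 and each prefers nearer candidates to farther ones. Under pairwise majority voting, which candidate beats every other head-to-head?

With single-peaked preferences on a line, the Condorcet winner is the candidate closest to the median voter.
The median voter (position 7) is closest to Design 7 at 3.
Check: Design 7 vs Design 8 — voters closer to Design 7: 5 of 7.

Design 7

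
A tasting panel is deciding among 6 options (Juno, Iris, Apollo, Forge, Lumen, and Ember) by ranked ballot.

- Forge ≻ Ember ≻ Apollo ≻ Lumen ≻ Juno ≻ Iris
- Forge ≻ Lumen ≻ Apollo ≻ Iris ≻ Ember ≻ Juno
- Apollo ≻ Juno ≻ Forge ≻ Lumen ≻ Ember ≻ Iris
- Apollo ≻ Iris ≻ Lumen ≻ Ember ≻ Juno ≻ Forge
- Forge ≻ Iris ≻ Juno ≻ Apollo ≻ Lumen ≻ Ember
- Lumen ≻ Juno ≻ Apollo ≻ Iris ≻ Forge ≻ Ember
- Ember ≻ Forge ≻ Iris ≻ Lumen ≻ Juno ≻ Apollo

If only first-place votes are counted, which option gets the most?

First-place vote totals:
  Juno: 0
  Iris: 0
  Apollo: 2
  Forge: 3
  Lumen: 1
  Ember: 1
Forge has the most first-place votes.

Forge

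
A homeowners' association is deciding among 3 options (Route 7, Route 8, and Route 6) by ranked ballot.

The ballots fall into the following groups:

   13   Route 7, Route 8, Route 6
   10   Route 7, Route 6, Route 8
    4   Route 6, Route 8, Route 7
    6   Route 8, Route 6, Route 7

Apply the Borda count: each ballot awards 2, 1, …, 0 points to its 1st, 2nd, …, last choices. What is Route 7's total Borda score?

46

Borda scores:
  Route 7: 13·2 + 10·2 + 4·0 + 6·0 = 46
  Route 8: 13·1 + 10·0 + 4·1 + 6·2 = 29
  Route 6: 13·0 + 10·1 + 4·2 + 6·1 = 24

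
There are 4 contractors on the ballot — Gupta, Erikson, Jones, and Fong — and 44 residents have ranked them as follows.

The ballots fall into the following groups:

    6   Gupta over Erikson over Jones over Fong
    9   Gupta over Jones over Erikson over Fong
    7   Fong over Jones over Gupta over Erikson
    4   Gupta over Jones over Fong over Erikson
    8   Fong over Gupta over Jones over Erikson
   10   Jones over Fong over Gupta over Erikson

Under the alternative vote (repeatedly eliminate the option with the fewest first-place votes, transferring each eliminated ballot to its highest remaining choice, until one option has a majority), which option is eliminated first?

Round 1: Gupta 19, Fong 15, Jones 10, Erikson 0. Erikson has the fewest and is eliminated.
Round 2: Gupta 19, Fong 15, Jones 10. Jones has the fewest and is eliminated.
Round 3: Fong 25, Gupta 19. Fong has a majority.

Erikson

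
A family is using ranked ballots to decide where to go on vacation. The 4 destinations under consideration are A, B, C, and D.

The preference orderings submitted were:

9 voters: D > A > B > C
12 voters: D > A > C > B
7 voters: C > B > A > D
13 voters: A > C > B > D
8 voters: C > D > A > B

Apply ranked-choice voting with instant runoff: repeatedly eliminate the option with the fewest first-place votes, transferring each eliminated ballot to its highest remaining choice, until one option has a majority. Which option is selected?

Round 1: D 21, C 15, A 13, B 0. B has the fewest and is eliminated.
Round 2: D 21, C 15, A 13. A has the fewest and is eliminated.
Round 3: C 28, D 21. C has a majority.

C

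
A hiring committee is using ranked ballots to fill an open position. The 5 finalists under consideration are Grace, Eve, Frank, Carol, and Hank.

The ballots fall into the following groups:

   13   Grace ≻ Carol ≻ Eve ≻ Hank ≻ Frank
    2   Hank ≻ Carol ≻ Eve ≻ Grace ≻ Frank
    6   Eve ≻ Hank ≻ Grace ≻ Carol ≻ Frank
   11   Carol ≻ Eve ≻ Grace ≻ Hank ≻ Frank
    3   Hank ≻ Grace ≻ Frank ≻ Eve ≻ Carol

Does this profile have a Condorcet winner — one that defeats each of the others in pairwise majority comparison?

No

Head-to-head results (35 voters total):
Grace vs Eve: Eve wins 19–16.
Grace vs Frank: Grace wins 35–0.
Grace vs Carol: Grace wins 22–13.
Grace vs Hank: Grace wins 24–11.
Eve vs Frank: Eve wins 32–3.
Eve vs Carol: Carol wins 26–9.
Eve vs Hank: Eve wins 30–5.
Frank vs Carol: Carol wins 32–3.
Frank vs Hank: Hank wins 35–0.
Carol vs Hank: Carol wins 24–11.
No candidate beats all others: Grace beats Carol beats Eve beats Grace, a majority cycle.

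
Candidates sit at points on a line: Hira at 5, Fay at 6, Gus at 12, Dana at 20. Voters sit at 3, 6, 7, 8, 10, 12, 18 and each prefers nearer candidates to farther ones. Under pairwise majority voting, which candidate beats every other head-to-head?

With single-peaked preferences on a line, the Condorcet winner is the candidate closest to the median voter.
The median voter (position 8) is closest to Fay at 6.
Check: Fay vs Hira — voters closer to Fay: 6 of 7.

Fay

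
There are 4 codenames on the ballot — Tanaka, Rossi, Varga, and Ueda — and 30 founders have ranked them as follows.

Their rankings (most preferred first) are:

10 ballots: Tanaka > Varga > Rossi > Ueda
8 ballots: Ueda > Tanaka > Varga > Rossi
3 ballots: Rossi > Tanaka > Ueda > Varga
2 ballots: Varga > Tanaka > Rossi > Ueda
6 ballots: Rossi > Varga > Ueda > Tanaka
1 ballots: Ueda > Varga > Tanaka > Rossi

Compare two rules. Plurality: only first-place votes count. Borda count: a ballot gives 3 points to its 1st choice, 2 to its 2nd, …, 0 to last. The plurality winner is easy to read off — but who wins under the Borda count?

Plurality first-place counts: Tanaka 10, Rossi 9, Varga 2, Ueda 9 → Tanaka.
Borda totals: Tanaka 57, Rossi 39, Varga 48, Ueda 36 → Tanaka.

Tanaka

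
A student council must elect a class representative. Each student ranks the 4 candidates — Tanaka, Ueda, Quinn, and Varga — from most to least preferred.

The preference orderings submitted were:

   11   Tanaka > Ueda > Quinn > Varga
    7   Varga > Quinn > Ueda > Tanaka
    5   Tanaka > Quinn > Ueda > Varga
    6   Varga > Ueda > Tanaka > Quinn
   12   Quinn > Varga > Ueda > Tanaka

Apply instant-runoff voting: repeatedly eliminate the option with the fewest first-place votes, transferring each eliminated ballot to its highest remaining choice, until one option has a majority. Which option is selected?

Varga

Round 1: Tanaka 16, Varga 13, Quinn 12, Ueda 0. Ueda has the fewest and is eliminated.
Round 2: Tanaka 16, Varga 13, Quinn 12. Quinn has the fewest and is eliminated.
Round 3: Varga 25, Tanaka 16. Varga has a majority.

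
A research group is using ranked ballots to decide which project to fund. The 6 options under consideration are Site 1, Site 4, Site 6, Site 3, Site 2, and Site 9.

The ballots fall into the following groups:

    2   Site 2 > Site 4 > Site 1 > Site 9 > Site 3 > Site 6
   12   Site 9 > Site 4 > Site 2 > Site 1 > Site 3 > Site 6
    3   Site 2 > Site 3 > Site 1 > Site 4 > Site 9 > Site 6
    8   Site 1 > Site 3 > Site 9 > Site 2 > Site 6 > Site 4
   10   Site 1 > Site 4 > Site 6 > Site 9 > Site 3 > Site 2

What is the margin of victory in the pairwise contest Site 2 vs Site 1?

1

Ballots ranking Site 2 above Site 1: 2+12+3 = 17.
Ballots ranking Site 1 above Site 2: 8+10 = 18.
Site 1 wins 18–17, a margin of 1.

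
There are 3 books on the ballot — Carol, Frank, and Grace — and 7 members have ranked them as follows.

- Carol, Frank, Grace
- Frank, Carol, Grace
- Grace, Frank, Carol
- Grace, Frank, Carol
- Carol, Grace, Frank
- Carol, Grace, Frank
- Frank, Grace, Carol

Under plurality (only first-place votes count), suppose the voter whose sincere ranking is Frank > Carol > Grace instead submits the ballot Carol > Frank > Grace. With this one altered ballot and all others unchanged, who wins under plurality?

First-place totals with the altered ballot: Carol 4, Frank 1, Grace 2.
The winner is unchanged: still Carol.

Carol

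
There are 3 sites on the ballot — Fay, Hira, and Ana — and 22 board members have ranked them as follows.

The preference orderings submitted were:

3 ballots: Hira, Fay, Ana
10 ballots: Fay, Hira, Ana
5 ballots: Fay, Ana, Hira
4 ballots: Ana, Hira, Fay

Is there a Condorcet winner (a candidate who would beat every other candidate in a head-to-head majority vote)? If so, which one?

Fay

Head-to-head results (22 voters total):
Fay vs Hira: Fay wins 15–7.
Fay vs Ana: Fay wins 18–4.
Hira vs Ana: Hira wins 13–9.
Fay beats each rival — Hira (15–7), Ana (18–4) — so Fay is the Condorcet winner.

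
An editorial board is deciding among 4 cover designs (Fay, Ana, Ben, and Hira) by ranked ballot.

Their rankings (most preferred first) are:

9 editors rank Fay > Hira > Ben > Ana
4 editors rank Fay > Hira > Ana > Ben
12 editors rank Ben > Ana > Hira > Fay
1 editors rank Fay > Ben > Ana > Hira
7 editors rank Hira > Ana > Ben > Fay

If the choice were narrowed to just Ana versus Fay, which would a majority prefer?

Ana

Ballots ranking Ana above Fay: 12+7 = 19.
Ballots ranking Fay above Ana: 9+4+1 = 14.
Ana wins the head-to-head, 19–14.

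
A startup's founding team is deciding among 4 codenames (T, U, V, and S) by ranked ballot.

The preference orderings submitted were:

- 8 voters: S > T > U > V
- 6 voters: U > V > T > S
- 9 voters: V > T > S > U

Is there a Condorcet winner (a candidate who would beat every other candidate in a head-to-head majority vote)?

Head-to-head results (23 voters total):
T vs U: T wins 17–6.
T vs V: V wins 15–8.
T vs S: T wins 15–8.
U vs V: U wins 14–9.
U vs S: S wins 17–6.
V vs S: V wins 15–8.
No candidate beats all others: T beats U beats V beats T, a majority cycle.

No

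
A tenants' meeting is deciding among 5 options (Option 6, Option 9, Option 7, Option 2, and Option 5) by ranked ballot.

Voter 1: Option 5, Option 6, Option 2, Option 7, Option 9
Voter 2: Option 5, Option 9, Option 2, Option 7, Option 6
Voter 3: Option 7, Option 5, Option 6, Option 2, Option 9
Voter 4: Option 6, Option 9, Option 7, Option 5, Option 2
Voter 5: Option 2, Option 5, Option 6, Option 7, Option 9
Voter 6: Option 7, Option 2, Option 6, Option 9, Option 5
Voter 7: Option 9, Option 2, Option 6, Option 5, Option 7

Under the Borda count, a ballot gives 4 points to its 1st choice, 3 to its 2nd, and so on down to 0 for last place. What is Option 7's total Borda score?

Borda scores:
  Option 6: 3 + 0 + 2 + 4 + 2 + 2 + 2 = 15
  Option 9: 0 + 3 + 0 + 3 + 0 + 1 + 4 = 11
  Option 7: 1 + 1 + 4 + 2 + 1 + 4 + 0 = 13
  Option 2: 2 + 2 + 1 + 0 + 4 + 3 + 3 = 15
  Option 5: 4 + 4 + 3 + 1 + 3 + 0 + 1 = 16

13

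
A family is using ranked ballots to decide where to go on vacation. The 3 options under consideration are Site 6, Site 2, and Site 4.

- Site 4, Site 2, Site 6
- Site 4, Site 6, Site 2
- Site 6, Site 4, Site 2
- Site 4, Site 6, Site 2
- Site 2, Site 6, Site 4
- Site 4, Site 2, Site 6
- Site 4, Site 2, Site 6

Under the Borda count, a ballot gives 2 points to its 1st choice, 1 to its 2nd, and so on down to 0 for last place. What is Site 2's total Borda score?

5

Borda scores:
  Site 6: 0 + 1 + 2 + 1 + 1 + 0 + 0 = 5
  Site 2: 1 + 0 + 0 + 0 + 2 + 1 + 1 = 5
  Site 4: 2 + 2 + 1 + 2 + 0 + 2 + 2 = 11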